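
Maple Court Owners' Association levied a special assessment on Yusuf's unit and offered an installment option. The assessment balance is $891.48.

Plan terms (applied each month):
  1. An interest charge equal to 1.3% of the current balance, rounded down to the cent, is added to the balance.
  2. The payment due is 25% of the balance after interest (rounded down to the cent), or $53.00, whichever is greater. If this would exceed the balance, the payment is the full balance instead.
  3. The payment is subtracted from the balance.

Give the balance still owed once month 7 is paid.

Month 1: opening $891.48; interest $11.58 → $903.06; payment $225.76; balance $677.30
Month 2: opening $677.30; interest $8.80 → $686.10; payment $171.52; balance $514.58
Month 3: opening $514.58; interest $6.68 → $521.26; payment $130.31; balance $390.95
Month 4: opening $390.95; interest $5.08 → $396.03; payment $99.00; balance $297.03
Month 5: opening $297.03; interest $3.86 → $300.89; payment $75.22; balance $225.67
Month 6: opening $225.67; interest $2.93 → $228.60; payment $57.15; balance $171.45
Month 7: opening $171.45; interest $2.22 → $173.67; payment $53.00; balance $120.67

$120.67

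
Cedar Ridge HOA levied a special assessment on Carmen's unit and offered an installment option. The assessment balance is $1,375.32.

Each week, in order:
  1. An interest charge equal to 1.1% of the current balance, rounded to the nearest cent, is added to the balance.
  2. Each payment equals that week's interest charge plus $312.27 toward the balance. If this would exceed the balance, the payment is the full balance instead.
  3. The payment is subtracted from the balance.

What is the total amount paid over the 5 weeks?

Week 1: opening $1,375.32; interest $15.13 → $1,390.45; payment $327.40; balance $1,063.05
Week 2: opening $1,063.05; interest $11.69 → $1,074.74; payment $323.96; balance $750.78
Week 3: opening $750.78; interest $8.26 → $759.04; payment $320.53; balance $438.51
Week 4: opening $438.51; interest $4.82 → $443.33; payment $317.09; balance $126.24
Week 5: opening $126.24; interest $1.39 → $127.63; payment $127.63; balance $0.00
Total paid: $1,416.61

$1,416.61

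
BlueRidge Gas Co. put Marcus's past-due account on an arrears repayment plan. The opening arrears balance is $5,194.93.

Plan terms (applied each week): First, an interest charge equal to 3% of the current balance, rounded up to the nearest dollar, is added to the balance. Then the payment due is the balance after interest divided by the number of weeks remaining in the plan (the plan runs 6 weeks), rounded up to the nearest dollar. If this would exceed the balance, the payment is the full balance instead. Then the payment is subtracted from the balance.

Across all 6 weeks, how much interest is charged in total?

$577.00

# | Opening | Interest | Payment | End bal
1 | $5,194.93 | $156.00 | $892.00 | $4,458.93
2 | $4,458.93 | $134.00 | $919.00 | $3,673.93
3 | $3,673.93 | $111.00 | $947.00 | $2,837.93
4 | $2,837.93 | $86.00 | $975.00 | $1,948.93
5 | $1,948.93 | $59.00 | $1,004.00 | $1,003.93
6 | $1,003.93 | $31.00 | $1,034.93 | $0.00
Total interest: $156.00 + $134.00 + $111.00 + $86.00 + $59.00 + $31.00 = $577.00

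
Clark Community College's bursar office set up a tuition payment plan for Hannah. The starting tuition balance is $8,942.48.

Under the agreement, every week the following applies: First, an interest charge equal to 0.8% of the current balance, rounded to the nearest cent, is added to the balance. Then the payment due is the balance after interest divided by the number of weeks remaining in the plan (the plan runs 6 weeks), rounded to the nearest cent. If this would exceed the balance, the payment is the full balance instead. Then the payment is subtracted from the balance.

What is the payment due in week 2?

$1,514.35

Week 1: $8,942.48 +$71.54 interest = $9,014.02; pay $1,502.34 → $7,511.68
Week 2: $7,511.68 +$60.09 interest = $7,571.77; pay $1,514.35 → $6,057.42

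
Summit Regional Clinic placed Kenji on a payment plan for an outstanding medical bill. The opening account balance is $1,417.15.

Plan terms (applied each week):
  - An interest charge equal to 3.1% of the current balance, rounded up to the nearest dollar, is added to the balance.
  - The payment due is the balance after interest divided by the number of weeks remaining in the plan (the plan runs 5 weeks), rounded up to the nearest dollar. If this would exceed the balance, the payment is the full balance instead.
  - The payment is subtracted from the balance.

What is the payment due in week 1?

$293.00

Week 1: $1,417.15 +$44.00 interest = $1,461.15; pay $293.00 → $1,168.15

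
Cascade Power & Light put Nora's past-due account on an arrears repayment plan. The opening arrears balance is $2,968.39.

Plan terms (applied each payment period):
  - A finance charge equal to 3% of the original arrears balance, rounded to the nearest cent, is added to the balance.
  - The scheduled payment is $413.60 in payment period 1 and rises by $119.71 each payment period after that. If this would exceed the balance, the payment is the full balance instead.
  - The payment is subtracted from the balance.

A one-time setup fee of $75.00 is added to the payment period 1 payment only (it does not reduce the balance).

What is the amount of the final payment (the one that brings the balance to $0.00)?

Payment period 1: $2,968.39 +$89.05 interest = $3,057.44; pay $413.60 (+ $75.00 fee) → $2,643.84
Payment period 2: $2,643.84 +$89.05 interest = $2,732.89; pay $533.31 → $2,199.58
Payment period 3: $2,199.58 +$89.05 interest = $2,288.63; pay $653.02 → $1,635.61
Payment period 4: $1,635.61 +$89.05 interest = $1,724.66; pay $772.73 → $951.93
Payment period 5: $951.93 +$89.05 interest = $1,040.98; pay $892.44 → $148.54
Payment period 6: $148.54 +$89.05 interest = $237.59; pay $237.59 → $0.00

$237.59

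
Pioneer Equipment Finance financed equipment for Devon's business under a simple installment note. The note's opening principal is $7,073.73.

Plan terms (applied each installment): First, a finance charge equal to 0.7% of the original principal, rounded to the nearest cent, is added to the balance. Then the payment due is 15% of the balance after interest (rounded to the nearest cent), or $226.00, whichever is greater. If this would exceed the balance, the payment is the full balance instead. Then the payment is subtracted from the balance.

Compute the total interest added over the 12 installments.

$594.24

Installment 1: $7,073.73 +$49.52 interest = $7,123.25; pay $1,068.49 → $6,054.76
Installment 2: $6,054.76 +$49.52 interest = $6,104.28; pay $915.64 → $5,188.64
Installment 3: $5,188.64 +$49.52 interest = $5,238.16; pay $785.72 → $4,452.44
Installment 4: $4,452.44 +$49.52 interest = $4,501.96; pay $675.29 → $3,826.67
Installment 5: $3,826.67 +$49.52 interest = $3,876.19; pay $581.43 → $3,294.76
Installment 6: $3,294.76 +$49.52 interest = $3,344.28; pay $501.64 → $2,842.64
Installment 7: $2,842.64 +$49.52 interest = $2,892.16; pay $433.82 → $2,458.34
Installment 8: $2,458.34 +$49.52 interest = $2,507.86; pay $376.18 → $2,131.68
Installment 9: $2,131.68 +$49.52 interest = $2,181.20; pay $327.18 → $1,854.02
Installment 10: $1,854.02 +$49.52 interest = $1,903.54; pay $285.53 → $1,618.01
Installment 11: $1,618.01 +$49.52 interest = $1,667.53; pay $250.13 → $1,417.40
Installment 12: $1,417.40 +$49.52 interest = $1,466.92; pay $226.00 → $1,240.92
Total interest: $49.52 + $49.52 + $49.52 + $49.52 + $49.52 + $49.52 + $49.52 + $49.52 + $49.52 + $49.52 + $49.52 + $49.52 = $594.24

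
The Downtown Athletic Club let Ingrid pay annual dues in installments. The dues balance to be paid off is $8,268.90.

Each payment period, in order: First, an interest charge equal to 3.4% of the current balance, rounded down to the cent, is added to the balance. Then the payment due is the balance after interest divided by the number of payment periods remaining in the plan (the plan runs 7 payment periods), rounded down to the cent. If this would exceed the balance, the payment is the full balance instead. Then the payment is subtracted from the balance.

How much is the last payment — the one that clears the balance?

Payment period 1: $8,268.90 +$281.14 interest = $8,550.04; pay $1,221.43 → $7,328.61
Payment period 2: $7,328.61 +$249.17 interest = $7,577.78; pay $1,262.96 → $6,314.82
Payment period 3: $6,314.82 +$214.70 interest = $6,529.52; pay $1,305.90 → $5,223.62
Payment period 4: $5,223.62 +$177.60 interest = $5,401.22; pay $1,350.30 → $4,050.92
Payment period 5: $4,050.92 +$137.73 interest = $4,188.65; pay $1,396.21 → $2,792.44
Payment period 6: $2,792.44 +$94.94 interest = $2,887.38; pay $1,443.69 → $1,443.69
Payment period 7: $1,443.69 +$49.08 interest = $1,492.77; pay $1,492.77 → $0.00

$1,492.77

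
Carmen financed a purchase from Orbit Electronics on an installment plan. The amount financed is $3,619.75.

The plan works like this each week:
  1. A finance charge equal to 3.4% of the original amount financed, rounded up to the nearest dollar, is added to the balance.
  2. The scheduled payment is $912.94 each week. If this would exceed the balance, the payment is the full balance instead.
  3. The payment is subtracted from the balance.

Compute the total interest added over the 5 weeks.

$620.00

# | Opening | Interest | Payment | End bal
1 | $3,619.75 | $124.00 | $912.94 | $2,830.81
2 | $2,830.81 | $124.00 | $912.94 | $2,041.87
3 | $2,041.87 | $124.00 | $912.94 | $1,252.93
4 | $1,252.93 | $124.00 | $912.94 | $463.99
5 | $463.99 | $124.00 | $587.99 | $0.00
Total interest: $124.00 + $124.00 + $124.00 + $124.00 + $124.00 = $620.00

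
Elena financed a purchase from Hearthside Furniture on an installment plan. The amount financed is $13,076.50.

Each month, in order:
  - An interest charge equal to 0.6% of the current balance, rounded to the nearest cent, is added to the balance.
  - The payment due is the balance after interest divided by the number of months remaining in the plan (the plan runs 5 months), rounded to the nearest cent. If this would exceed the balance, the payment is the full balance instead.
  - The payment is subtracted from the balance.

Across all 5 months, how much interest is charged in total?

Month 1: $13,076.50 +$78.46 interest = $13,154.96; pay $2,630.99 → $10,523.97
Month 2: $10,523.97 +$63.14 interest = $10,587.11; pay $2,646.78 → $7,940.33
Month 3: $7,940.33 +$47.64 interest = $7,987.97; pay $2,662.66 → $5,325.31
Month 4: $5,325.31 +$31.95 interest = $5,357.26; pay $2,678.63 → $2,678.63
Month 5: $2,678.63 +$16.07 interest = $2,694.70; pay $2,694.70 → $0.00
Total interest: $78.46 + $63.14 + $47.64 + $31.95 + $16.07 = $237.26

$237.26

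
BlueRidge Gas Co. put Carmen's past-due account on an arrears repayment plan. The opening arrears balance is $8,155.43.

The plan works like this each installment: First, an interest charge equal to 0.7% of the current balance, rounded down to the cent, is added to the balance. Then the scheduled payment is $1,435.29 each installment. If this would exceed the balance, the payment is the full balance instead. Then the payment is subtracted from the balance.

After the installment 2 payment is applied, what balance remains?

$5,389.37

Installment 1: $8,155.43 +$57.08 interest = $8,212.51; pay $1,435.29 → $6,777.22
Installment 2: $6,777.22 +$47.44 interest = $6,824.66; pay $1,435.29 → $5,389.37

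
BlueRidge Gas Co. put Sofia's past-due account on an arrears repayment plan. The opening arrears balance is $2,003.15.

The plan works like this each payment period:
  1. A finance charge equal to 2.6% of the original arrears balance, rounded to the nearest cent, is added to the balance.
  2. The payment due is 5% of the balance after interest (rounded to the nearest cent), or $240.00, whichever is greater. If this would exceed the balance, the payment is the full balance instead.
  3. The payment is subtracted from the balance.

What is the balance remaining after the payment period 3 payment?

$1,439.39

Payment period 1: opening $2,003.15; interest $52.08 → $2,055.23; payment $240.00; balance $1,815.23
Payment period 2: opening $1,815.23; interest $52.08 → $1,867.31; payment $240.00; balance $1,627.31
Payment period 3: opening $1,627.31; interest $52.08 → $1,679.39; payment $240.00; balance $1,439.39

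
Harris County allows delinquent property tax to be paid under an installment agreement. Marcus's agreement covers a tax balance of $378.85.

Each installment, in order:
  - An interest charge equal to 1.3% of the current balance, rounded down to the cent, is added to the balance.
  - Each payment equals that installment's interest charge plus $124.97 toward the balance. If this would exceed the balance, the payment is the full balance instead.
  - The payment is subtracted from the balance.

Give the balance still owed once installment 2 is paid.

$128.91

Installment 1: opening $378.85; interest $4.92 → $383.77; payment $129.89; balance $253.88
Installment 2: opening $253.88; interest $3.30 → $257.18; payment $128.27; balance $128.91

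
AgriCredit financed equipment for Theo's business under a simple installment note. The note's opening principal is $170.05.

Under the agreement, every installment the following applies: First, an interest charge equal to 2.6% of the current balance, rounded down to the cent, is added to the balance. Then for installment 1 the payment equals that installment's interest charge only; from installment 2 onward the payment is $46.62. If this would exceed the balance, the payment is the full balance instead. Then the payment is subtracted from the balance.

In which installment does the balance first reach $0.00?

Installment 1: $170.05 +$4.42 interest = $174.47; pay $4.42 → $170.05
Installment 2: $170.05 +$4.42 interest = $174.47; pay $46.62 → $127.85
Installment 3: $127.85 +$3.32 interest = $131.17; pay $46.62 → $84.55
Installment 4: $84.55 +$2.19 interest = $86.74; pay $46.62 → $40.12
Installment 5: $40.12 +$1.04 interest = $41.16; pay $41.16 → $0.00
Balance reaches $0.00 in installment 5.

5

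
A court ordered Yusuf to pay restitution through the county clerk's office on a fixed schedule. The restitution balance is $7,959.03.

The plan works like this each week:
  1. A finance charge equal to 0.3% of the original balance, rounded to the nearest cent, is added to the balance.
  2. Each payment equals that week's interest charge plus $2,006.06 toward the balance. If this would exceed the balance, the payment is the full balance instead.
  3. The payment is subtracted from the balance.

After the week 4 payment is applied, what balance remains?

Week 1: $7,959.03 +$23.88 interest = $7,982.91; pay $2,029.94 → $5,952.97
Week 2: $5,952.97 +$23.88 interest = $5,976.85; pay $2,029.94 → $3,946.91
Week 3: $3,946.91 +$23.88 interest = $3,970.79; pay $2,029.94 → $1,940.85
Week 4: $1,940.85 +$23.88 interest = $1,964.73; pay $1,964.73 → $0.00

$0.00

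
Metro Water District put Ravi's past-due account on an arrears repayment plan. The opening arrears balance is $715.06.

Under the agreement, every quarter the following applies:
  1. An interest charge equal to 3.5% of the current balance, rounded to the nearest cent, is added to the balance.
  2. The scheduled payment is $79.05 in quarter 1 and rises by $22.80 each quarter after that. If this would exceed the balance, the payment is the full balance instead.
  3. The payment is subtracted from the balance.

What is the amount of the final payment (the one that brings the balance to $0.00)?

Quarter 1: opening $715.06; interest $25.03 → $740.09; payment $79.05; balance $661.04
Quarter 2: opening $661.04; interest $23.14 → $684.18; payment $101.85; balance $582.33
Quarter 3: opening $582.33; interest $20.38 → $602.71; payment $124.65; balance $478.06
Quarter 4: opening $478.06; interest $16.73 → $494.79; payment $147.45; balance $347.34
Quarter 5: opening $347.34; interest $12.16 → $359.50; payment $170.25; balance $189.25
Quarter 6: opening $189.25; interest $6.62 → $195.87; payment $193.05; balance $2.82
Quarter 7: opening $2.82; interest $0.10 → $2.92; payment $2.92; balance $0.00

$2.92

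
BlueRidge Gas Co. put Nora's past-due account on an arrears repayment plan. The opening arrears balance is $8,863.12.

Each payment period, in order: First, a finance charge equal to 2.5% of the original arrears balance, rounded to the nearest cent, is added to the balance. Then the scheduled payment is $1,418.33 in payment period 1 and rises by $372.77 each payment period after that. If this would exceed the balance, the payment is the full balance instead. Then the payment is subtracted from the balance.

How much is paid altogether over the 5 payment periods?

Payment period 1: opening $8,863.12; interest $221.58 → $9,084.70; payment $1,418.33; balance $7,666.37
Payment period 2: opening $7,666.37; interest $221.58 → $7,887.95; payment $1,791.10; balance $6,096.85
Payment period 3: opening $6,096.85; interest $221.58 → $6,318.43; payment $2,163.87; balance $4,154.56
Payment period 4: opening $4,154.56; interest $221.58 → $4,376.14; payment $2,536.64; balance $1,839.50
Payment period 5: opening $1,839.50; interest $221.58 → $2,061.08; payment $2,061.08; balance $0.00
Total paid: $9,971.02

$9,971.02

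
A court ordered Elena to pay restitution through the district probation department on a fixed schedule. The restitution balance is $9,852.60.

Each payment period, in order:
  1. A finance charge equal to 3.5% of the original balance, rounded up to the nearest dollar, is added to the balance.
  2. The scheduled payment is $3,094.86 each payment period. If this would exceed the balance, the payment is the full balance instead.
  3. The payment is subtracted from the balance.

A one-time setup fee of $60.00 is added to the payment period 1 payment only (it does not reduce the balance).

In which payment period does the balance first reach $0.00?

4

# | Opening | Interest | Payment | Fee | End bal
1 | $9,852.60 | $345.00 | $3,094.86 | $60.00 | $7,102.74
2 | $7,102.74 | $345.00 | $3,094.86 | — | $4,352.88
3 | $4,352.88 | $345.00 | $3,094.86 | — | $1,603.02
4 | $1,603.02 | $345.00 | $1,948.02 | — | $0.00
Balance reaches $0.00 in payment period 4.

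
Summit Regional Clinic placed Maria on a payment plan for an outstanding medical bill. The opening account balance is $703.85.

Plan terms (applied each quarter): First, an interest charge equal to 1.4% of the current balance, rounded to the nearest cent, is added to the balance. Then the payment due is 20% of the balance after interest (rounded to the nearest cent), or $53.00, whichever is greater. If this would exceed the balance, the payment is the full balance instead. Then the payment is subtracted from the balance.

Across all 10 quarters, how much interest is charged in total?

# | Opening | Interest | Payment | End bal
1 | $703.85 | $9.85 | $142.74 | $570.96
2 | $570.96 | $7.99 | $115.79 | $463.16
3 | $463.16 | $6.48 | $93.93 | $375.71
4 | $375.71 | $5.26 | $76.19 | $304.78
5 | $304.78 | $4.27 | $61.81 | $247.24
6 | $247.24 | $3.46 | $53.00 | $197.70
7 | $197.70 | $2.77 | $53.00 | $147.47
8 | $147.47 | $2.06 | $53.00 | $96.53
9 | $96.53 | $1.35 | $53.00 | $44.88
10 | $44.88 | $0.63 | $45.51 | $0.00
Total interest: $9.85 + $7.99 + $6.48 + $5.26 + $4.27 + $3.46 + $2.77 + $2.06 + $1.35 + $0.63 = $44.12

$44.12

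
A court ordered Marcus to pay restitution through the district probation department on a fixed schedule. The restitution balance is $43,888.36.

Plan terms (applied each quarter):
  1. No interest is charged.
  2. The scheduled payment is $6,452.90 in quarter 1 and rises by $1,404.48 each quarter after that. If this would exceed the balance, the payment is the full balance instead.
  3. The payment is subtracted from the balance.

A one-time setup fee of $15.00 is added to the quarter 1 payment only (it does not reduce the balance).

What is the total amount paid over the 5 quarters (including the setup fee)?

$43,903.36

Quarter 1: $43,888.36 − $6,452.90 (+ $15.00 fee) → $37,435.46
Quarter 2: $37,435.46 − $7,857.38 → $29,578.08
Quarter 3: $29,578.08 − $9,261.86 → $20,316.22
Quarter 4: $20,316.22 − $10,666.34 → $9,649.88
Quarter 5: $9,649.88 − $9,649.88 → $0.00
Total paid: $43,903.36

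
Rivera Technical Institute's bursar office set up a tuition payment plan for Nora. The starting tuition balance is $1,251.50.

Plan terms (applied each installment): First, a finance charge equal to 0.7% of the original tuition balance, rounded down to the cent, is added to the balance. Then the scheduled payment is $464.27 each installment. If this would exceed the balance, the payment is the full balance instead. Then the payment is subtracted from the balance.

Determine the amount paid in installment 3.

Installment 1: opening $1,251.50; interest $8.76 → $1,260.26; payment $464.27; balance $795.99
Installment 2: opening $795.99; interest $8.76 → $804.75; payment $464.27; balance $340.48
Installment 3: opening $340.48; interest $8.76 → $349.24; payment $349.24; balance $0.00

$349.24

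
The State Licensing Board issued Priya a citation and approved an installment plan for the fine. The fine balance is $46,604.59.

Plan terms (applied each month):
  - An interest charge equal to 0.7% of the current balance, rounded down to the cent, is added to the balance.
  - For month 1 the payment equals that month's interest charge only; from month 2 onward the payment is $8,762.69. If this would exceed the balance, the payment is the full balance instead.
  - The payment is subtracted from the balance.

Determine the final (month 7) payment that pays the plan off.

$3,854.36

# | Opening | Interest | Payment | End bal
1 | $46,604.59 | $326.23 | $326.23 | $46,604.59
2 | $46,604.59 | $326.23 | $8,762.69 | $38,168.13
3 | $38,168.13 | $267.17 | $8,762.69 | $29,672.61
4 | $29,672.61 | $207.70 | $8,762.69 | $21,117.62
5 | $21,117.62 | $147.82 | $8,762.69 | $12,502.75
6 | $12,502.75 | $87.51 | $8,762.69 | $3,827.57
7 | $3,827.57 | $26.79 | $3,854.36 | $0.00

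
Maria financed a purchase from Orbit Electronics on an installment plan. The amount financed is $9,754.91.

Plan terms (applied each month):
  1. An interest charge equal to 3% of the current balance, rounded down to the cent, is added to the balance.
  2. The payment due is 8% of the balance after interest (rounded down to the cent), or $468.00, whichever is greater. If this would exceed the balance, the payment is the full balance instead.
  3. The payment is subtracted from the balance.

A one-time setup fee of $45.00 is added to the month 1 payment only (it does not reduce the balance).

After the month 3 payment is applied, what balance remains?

Month 1: opening $9,754.91; interest $292.64 → $10,047.55; payment $803.80 (+ $45.00 fee); balance $9,243.75
Month 2: opening $9,243.75; interest $277.31 → $9,521.06; payment $761.68; balance $8,759.38
Month 3: opening $8,759.38; interest $262.78 → $9,022.16; payment $721.77; balance $8,300.39

$8,300.39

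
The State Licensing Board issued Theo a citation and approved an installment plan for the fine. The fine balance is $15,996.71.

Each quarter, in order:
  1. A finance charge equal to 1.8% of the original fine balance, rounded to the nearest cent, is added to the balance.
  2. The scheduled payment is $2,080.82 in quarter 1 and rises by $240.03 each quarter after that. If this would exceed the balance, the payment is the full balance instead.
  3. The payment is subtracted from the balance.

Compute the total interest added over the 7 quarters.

Quarter 1: opening $15,996.71; interest $287.94 → $16,284.65; payment $2,080.82; balance $14,203.83
Quarter 2: opening $14,203.83; interest $287.94 → $14,491.77; payment $2,320.85; balance $12,170.92
Quarter 3: opening $12,170.92; interest $287.94 → $12,458.86; payment $2,560.88; balance $9,897.98
Quarter 4: opening $9,897.98; interest $287.94 → $10,185.92; payment $2,800.91; balance $7,385.01
Quarter 5: opening $7,385.01; interest $287.94 → $7,672.95; payment $3,040.94; balance $4,632.01
Quarter 6: opening $4,632.01; interest $287.94 → $4,919.95; payment $3,280.97; balance $1,638.98
Quarter 7: opening $1,638.98; interest $287.94 → $1,926.92; payment $1,926.92; balance $0.00
Total interest: $287.94 + $287.94 + $287.94 + $287.94 + $287.94 + $287.94 + $287.94 = $2,015.58

$2,015.58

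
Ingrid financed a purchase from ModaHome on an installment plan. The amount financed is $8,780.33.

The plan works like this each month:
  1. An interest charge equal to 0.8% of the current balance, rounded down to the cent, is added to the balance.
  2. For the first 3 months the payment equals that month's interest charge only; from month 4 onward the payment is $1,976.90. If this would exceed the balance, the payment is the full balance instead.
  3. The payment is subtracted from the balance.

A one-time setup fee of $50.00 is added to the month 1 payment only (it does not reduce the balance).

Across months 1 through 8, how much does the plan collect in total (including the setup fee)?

Month 1: $8,780.33 +$70.24 interest = $8,850.57; pay $70.24 (+ $50.00 fee) → $8,780.33
Month 2: $8,780.33 +$70.24 interest = $8,850.57; pay $70.24 → $8,780.33
Month 3: $8,780.33 +$70.24 interest = $8,850.57; pay $70.24 → $8,780.33
Month 4: $8,780.33 +$70.24 interest = $8,850.57; pay $1,976.90 → $6,873.67
Month 5: $6,873.67 +$54.98 interest = $6,928.65; pay $1,976.90 → $4,951.75
Month 6: $4,951.75 +$39.61 interest = $4,991.36; pay $1,976.90 → $3,014.46
Month 7: $3,014.46 +$24.11 interest = $3,038.57; pay $1,976.90 → $1,061.67
Month 8: $1,061.67 +$8.49 interest = $1,070.16; pay $1,070.16 → $0.00
Total paid: $9,238.48

$9,238.48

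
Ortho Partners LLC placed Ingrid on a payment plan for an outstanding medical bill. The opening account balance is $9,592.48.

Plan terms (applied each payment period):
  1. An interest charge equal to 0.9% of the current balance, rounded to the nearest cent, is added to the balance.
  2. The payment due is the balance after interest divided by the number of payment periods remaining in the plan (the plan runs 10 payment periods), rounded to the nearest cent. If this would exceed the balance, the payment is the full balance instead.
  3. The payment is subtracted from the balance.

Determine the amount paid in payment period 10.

Payment period 1: opening $9,592.48; interest $86.33 → $9,678.81; payment $967.88; balance $8,710.93
Payment period 2: opening $8,710.93; interest $78.40 → $8,789.33; payment $976.59; balance $7,812.74
Payment period 3: opening $7,812.74; interest $70.31 → $7,883.05; payment $985.38; balance $6,897.67
Payment period 4: opening $6,897.67; interest $62.08 → $6,959.75; payment $994.25; balance $5,965.50
Payment period 5: opening $5,965.50; interest $53.69 → $6,019.19; payment $1,003.20; balance $5,015.99
Payment period 6: opening $5,015.99; interest $45.14 → $5,061.13; payment $1,012.23; balance $4,048.90
Payment period 7: opening $4,048.90; interest $36.44 → $4,085.34; payment $1,021.34; balance $3,064.00
Payment period 8: opening $3,064.00; interest $27.58 → $3,091.58; payment $1,030.53; balance $2,061.05
Payment period 9: opening $2,061.05; interest $18.55 → $2,079.60; payment $1,039.80; balance $1,039.80
Payment period 10: opening $1,039.80; interest $9.36 → $1,049.16; payment $1,049.16; balance $0.00

$1,049.16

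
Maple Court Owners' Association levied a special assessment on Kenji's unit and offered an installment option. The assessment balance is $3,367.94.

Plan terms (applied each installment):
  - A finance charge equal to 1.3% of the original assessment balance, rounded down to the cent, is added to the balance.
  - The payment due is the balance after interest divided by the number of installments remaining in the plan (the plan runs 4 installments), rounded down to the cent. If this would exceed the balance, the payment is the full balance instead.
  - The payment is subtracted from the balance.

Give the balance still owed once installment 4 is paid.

$0.00

Installment 1: $3,367.94 +$43.78 interest = $3,411.72; pay $852.93 → $2,558.79
Installment 2: $2,558.79 +$43.78 interest = $2,602.57; pay $867.52 → $1,735.05
Installment 3: $1,735.05 +$43.78 interest = $1,778.83; pay $889.41 → $889.42
Installment 4: $889.42 +$43.78 interest = $933.20; pay $933.20 → $0.00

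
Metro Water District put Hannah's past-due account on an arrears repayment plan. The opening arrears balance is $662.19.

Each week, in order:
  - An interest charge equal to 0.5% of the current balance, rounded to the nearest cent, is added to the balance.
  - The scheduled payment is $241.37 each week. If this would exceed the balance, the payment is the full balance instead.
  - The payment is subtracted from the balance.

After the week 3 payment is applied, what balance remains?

$0.00

Week 1: $662.19 +$3.31 interest = $665.50; pay $241.37 → $424.13
Week 2: $424.13 +$2.12 interest = $426.25; pay $241.37 → $184.88
Week 3: $184.88 +$0.92 interest = $185.80; pay $185.80 → $0.00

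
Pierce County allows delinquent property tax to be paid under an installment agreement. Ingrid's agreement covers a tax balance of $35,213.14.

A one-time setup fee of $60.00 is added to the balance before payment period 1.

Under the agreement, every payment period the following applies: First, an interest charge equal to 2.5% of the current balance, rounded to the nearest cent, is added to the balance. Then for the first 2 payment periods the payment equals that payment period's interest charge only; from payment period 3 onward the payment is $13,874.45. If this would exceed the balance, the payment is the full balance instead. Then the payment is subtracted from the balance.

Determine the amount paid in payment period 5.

# | Opening | Interest | Payment | End bal
1 | $35,273.14 | $881.83 | $881.83 | $35,273.14
2 | $35,273.14 | $881.83 | $881.83 | $35,273.14
3 | $35,273.14 | $881.83 | $13,874.45 | $22,280.52
4 | $22,280.52 | $557.01 | $13,874.45 | $8,963.08
5 | $8,963.08 | $224.08 | $9,187.16 | $0.00

$9,187.16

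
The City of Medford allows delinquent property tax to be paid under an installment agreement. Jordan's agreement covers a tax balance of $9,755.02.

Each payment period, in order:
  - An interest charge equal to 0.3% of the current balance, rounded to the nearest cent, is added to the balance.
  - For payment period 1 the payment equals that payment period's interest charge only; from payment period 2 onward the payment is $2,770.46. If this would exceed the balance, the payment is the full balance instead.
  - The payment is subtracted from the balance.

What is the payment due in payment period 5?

# | Opening | Interest | Payment | End bal
1 | $9,755.02 | $29.27 | $29.27 | $9,755.02
2 | $9,755.02 | $29.27 | $2,770.46 | $7,013.83
3 | $7,013.83 | $21.04 | $2,770.46 | $4,264.41
4 | $4,264.41 | $12.79 | $2,770.46 | $1,506.74
5 | $1,506.74 | $4.52 | $1,511.26 | $0.00

$1,511.26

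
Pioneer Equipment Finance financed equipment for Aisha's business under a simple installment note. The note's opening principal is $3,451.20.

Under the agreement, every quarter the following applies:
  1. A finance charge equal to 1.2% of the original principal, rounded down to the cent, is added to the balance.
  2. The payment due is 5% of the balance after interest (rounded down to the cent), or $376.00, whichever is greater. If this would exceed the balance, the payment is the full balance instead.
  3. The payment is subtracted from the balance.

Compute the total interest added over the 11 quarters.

$455.51

Quarter 1: $3,451.20 +$41.41 interest = $3,492.61; pay $376.00 → $3,116.61
Quarter 2: $3,116.61 +$41.41 interest = $3,158.02; pay $376.00 → $2,782.02
Quarter 3: $2,782.02 +$41.41 interest = $2,823.43; pay $376.00 → $2,447.43
Quarter 4: $2,447.43 +$41.41 interest = $2,488.84; pay $376.00 → $2,112.84
Quarter 5: $2,112.84 +$41.41 interest = $2,154.25; pay $376.00 → $1,778.25
Quarter 6: $1,778.25 +$41.41 interest = $1,819.66; pay $376.00 → $1,443.66
Quarter 7: $1,443.66 +$41.41 interest = $1,485.07; pay $376.00 → $1,109.07
Quarter 8: $1,109.07 +$41.41 interest = $1,150.48; pay $376.00 → $774.48
Quarter 9: $774.48 +$41.41 interest = $815.89; pay $376.00 → $439.89
Quarter 10: $439.89 +$41.41 interest = $481.30; pay $376.00 → $105.30
Quarter 11: $105.30 +$41.41 interest = $146.71; pay $146.71 → $0.00
Total interest: $41.41 + $41.41 + $41.41 + $41.41 + $41.41 + $41.41 + $41.41 + $41.41 + $41.41 + $41.41 + $41.41 = $455.51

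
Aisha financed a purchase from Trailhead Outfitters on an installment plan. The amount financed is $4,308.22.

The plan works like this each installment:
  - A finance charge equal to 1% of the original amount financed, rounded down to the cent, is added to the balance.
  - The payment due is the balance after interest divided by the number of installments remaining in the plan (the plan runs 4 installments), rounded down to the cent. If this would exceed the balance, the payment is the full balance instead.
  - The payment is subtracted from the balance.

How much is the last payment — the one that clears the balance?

Installment 1: $4,308.22 +$43.08 interest = $4,351.30; pay $1,087.82 → $3,263.48
Installment 2: $3,263.48 +$43.08 interest = $3,306.56; pay $1,102.18 → $2,204.38
Installment 3: $2,204.38 +$43.08 interest = $2,247.46; pay $1,123.73 → $1,123.73
Installment 4: $1,123.73 +$43.08 interest = $1,166.81; pay $1,166.81 → $0.00

$1,166.81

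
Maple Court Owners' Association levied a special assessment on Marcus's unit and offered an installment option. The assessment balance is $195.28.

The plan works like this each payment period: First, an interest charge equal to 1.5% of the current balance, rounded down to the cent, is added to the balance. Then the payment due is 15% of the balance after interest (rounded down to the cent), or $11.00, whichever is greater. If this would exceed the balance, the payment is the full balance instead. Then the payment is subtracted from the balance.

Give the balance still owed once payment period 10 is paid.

Payment period 1: opening $195.28; interest $2.92 → $198.20; payment $29.73; balance $168.47
Payment period 2: opening $168.47; interest $2.52 → $170.99; payment $25.64; balance $145.35
Payment period 3: opening $145.35; interest $2.18 → $147.53; payment $22.12; balance $125.41
Payment period 4: opening $125.41; interest $1.88 → $127.29; payment $19.09; balance $108.20
Payment period 5: opening $108.20; interest $1.62 → $109.82; payment $16.47; balance $93.35
Payment period 6: opening $93.35; interest $1.40 → $94.75; payment $14.21; balance $80.54
Payment period 7: opening $80.54; interest $1.20 → $81.74; payment $12.26; balance $69.48
Payment period 8: opening $69.48; interest $1.04 → $70.52; payment $11.00; balance $59.52
Payment period 9: opening $59.52; interest $0.89 → $60.41; payment $11.00; balance $49.41
Payment period 10: opening $49.41; interest $0.74 → $50.15; payment $11.00; balance $39.15

$39.15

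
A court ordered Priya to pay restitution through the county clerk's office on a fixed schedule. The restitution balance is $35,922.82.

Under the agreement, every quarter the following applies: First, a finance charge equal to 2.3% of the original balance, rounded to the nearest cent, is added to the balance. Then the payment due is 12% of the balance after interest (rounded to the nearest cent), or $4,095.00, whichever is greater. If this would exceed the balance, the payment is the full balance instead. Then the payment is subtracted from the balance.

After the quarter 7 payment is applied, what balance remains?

$12,726.48

Quarter 1: opening $35,922.82; interest $826.22 → $36,749.04; payment $4,409.88; balance $32,339.16
Quarter 2: opening $32,339.16; interest $826.22 → $33,165.38; payment $4,095.00; balance $29,070.38
Quarter 3: opening $29,070.38; interest $826.22 → $29,896.60; payment $4,095.00; balance $25,801.60
Quarter 4: opening $25,801.60; interest $826.22 → $26,627.82; payment $4,095.00; balance $22,532.82
Quarter 5: opening $22,532.82; interest $826.22 → $23,359.04; payment $4,095.00; balance $19,264.04
Quarter 6: opening $19,264.04; interest $826.22 → $20,090.26; payment $4,095.00; balance $15,995.26
Quarter 7: opening $15,995.26; interest $826.22 → $16,821.48; payment $4,095.00; balance $12,726.48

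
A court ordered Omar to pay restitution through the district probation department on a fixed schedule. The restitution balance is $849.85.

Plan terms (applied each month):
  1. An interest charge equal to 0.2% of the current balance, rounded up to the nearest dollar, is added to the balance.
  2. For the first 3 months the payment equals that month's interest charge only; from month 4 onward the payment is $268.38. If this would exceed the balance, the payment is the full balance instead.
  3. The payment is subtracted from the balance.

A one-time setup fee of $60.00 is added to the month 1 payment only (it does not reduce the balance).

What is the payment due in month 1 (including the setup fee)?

$62.00

Month 1: $849.85 +$2.00 interest = $851.85; pay $2.00 (+ $60.00 fee) → $849.85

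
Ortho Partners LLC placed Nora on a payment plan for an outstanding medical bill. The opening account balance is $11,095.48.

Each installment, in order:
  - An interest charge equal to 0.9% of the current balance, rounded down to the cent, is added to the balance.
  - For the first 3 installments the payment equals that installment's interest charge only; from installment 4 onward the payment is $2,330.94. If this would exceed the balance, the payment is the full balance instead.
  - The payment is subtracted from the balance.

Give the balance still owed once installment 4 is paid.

Installment 1: opening $11,095.48; interest $99.85 → $11,195.33; payment $99.85; balance $11,095.48
Installment 2: opening $11,095.48; interest $99.85 → $11,195.33; payment $99.85; balance $11,095.48
Installment 3: opening $11,095.48; interest $99.85 → $11,195.33; payment $99.85; balance $11,095.48
Installment 4: opening $11,095.48; interest $99.85 → $11,195.33; payment $2,330.94; balance $8,864.39

$8,864.39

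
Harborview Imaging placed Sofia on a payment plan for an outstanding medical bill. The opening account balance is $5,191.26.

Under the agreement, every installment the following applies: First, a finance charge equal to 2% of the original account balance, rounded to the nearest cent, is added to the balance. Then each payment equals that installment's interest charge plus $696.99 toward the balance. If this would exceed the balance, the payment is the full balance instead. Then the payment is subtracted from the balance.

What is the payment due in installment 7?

$800.82

Installment 1: $5,191.26 +$103.83 interest = $5,295.09; pay $800.82 → $4,494.27
Installment 2: $4,494.27 +$103.83 interest = $4,598.10; pay $800.82 → $3,797.28
Installment 3: $3,797.28 +$103.83 interest = $3,901.11; pay $800.82 → $3,100.29
Installment 4: $3,100.29 +$103.83 interest = $3,204.12; pay $800.82 → $2,403.30
Installment 5: $2,403.30 +$103.83 interest = $2,507.13; pay $800.82 → $1,706.31
Installment 6: $1,706.31 +$103.83 interest = $1,810.14; pay $800.82 → $1,009.32
Installment 7: $1,009.32 +$103.83 interest = $1,113.15; pay $800.82 → $312.33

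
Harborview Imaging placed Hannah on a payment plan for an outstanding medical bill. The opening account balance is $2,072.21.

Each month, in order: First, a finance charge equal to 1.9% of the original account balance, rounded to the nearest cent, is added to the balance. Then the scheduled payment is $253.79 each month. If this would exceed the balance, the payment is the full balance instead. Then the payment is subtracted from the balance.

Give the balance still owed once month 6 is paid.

Month 1: $2,072.21 +$39.37 interest = $2,111.58; pay $253.79 → $1,857.79
Month 2: $1,857.79 +$39.37 interest = $1,897.16; pay $253.79 → $1,643.37
Month 3: $1,643.37 +$39.37 interest = $1,682.74; pay $253.79 → $1,428.95
Month 4: $1,428.95 +$39.37 interest = $1,468.32; pay $253.79 → $1,214.53
Month 5: $1,214.53 +$39.37 interest = $1,253.90; pay $253.79 → $1,000.11
Month 6: $1,000.11 +$39.37 interest = $1,039.48; pay $253.79 → $785.69

$785.69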